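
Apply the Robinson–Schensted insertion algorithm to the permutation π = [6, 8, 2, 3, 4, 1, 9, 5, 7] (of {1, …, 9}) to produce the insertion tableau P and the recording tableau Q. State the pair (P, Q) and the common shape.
P = [1, 3, 4, 5, 7] / [2, 8, 9] / [6];  Q = [1, 2, 5, 7, 9] / [3, 4, 8] / [6];  common shape = (5, 3, 1)

Row-insert the values π_1, π_2, … into P one at a time, bumping the leftmost entry strictly greater than the inserted value down to the next row. The recording tableau Q records, in position (i, j), the step at which that cell was added to P.
  Insert 6 (step 1): P = [6];  Q = [1]
  Insert 8 (step 2): P = [6, 8];  Q = [1, 2]
  Insert 2 (step 3): P = [2, 8] / [6];  Q = [1, 2] / [3]
  Insert 3 (step 4): P = [2, 3] / [6, 8];  Q = [1, 2] / [3, 4]
  Insert 4 (step 5): P = [2, 3, 4] / [6, 8];  Q = [1, 2, 5] / [3, 4]
  Insert 1 (step 6): P = [1, 3, 4] / [2, 8] / [6];  Q = [1, 2, 5] / [3, 4] / [6]
  Insert 9 (step 7): P = [1, 3, 4, 9] / [2, 8] / [6];  Q = [1, 2, 5, 7] / [3, 4] / [6]
  Insert 5 (step 8): P = [1, 3, 4, 5] / [2, 8, 9] / [6];  Q = [1, 2, 5, 7] / [3, 4, 8] / [6]
  Insert 7 (step 9): P = [1, 3, 4, 5, 7] / [2, 8, 9] / [6];  Q = [1, 2, 5, 7, 9] / [3, 4, 8] / [6]
Final shape: (5, 3, 1).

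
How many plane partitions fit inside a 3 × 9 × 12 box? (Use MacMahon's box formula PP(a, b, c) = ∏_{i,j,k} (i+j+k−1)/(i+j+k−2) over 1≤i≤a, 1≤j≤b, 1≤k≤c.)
PP(3, 9, 12) = 217233856319480

Evaluate the triple product over i = 1..3, j = 1..9, k = 1..12. The factors are (2/1) · (3/2) · (4/3) · (5/4) · (6/5) · (7/6) · (8/7) · (9/8) · … (324 factors total). The numerators and denominators telescope so the product is an integer; carrying out the multiplication exactly gives PP(3, 9, 12) = 217233856319480.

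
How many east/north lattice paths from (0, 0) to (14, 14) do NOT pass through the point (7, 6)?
Number of paths = 29074140

Total paths from (0, 0) to (14, 14): C(28, 14) = 40116600. Paths through (7, 6): (paths (0, 0) → (7, 6)) × (paths (7, 6) → (14, 14)) = C(13, 7) · C(15, 7) = 1716 · 6435 = 11042460. Avoidance count = 40116600 − 11042460 = 29074140.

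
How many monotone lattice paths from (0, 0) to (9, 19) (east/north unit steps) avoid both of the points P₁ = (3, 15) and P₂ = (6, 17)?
Number of paths = 5807670

Inclusion–exclusion. Total paths: C(28, 9) = 6906900. Through P₁: C(18, 3)·C(10, 6) = 171360. Through P₂: C(23, 6)·C(5, 3) = 1009470. Since P₁ is strictly southwest of P₂, a monotone path through both must visit P₁ then P₂; paths through both = C(18, 3)·C(5, 3)·C(5, 3) = 81600. Avoid both = 6906900 − 171360 − 1009470 + 81600 = 5807670.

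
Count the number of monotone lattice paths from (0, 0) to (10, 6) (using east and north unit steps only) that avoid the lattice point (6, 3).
Number of paths = 5068

Total paths from (0, 0) to (10, 6): C(16, 10) = 8008. Paths through (6, 3): (paths (0, 0) → (6, 3)) × (paths (6, 3) → (10, 6)) = C(9, 6) · C(7, 4) = 84 · 35 = 2940. Avoidance count = 8008 − 2940 = 5068.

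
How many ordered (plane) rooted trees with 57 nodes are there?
C_56 = 6852456927844873497549658464312

These ordered rooted trees are counted by the Catalan number C_n = (1/(n + 1)) · C(2n, n). For n = 56: C_56 = (1/57) · C(112, 56) = 390590044887157789360330532465784/57 = 6852456927844873497549658464312.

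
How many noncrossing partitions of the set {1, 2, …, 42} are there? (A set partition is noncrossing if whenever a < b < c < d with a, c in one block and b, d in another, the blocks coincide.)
C_42 = 39044429911904443959240

These noncrossing partitions are counted by the Catalan number C_n = (1/(n + 1)) · C(2n, n). For n = 42: C_42 = (1/43) · C(84, 42) = 1678910486211891090247320/43 = 39044429911904443959240.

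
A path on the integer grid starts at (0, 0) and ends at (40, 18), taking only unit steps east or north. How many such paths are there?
Number of paths = 449972009097765

A monotone lattice path from (0, 0) to (40, 18) consists of 40 east steps and 18 north steps in some order, so it is determined by which 40 of the 58 steps are east. The count is C(58, 40) = 449972009097765.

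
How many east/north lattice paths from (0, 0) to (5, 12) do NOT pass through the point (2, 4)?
Number of paths = 3713

Total paths from (0, 0) to (5, 12): C(17, 5) = 6188. Paths through (2, 4): (paths (0, 0) → (2, 4)) × (paths (2, 4) → (5, 12)) = C(6, 2) · C(11, 3) = 15 · 165 = 2475. Avoidance count = 6188 − 2475 = 3713.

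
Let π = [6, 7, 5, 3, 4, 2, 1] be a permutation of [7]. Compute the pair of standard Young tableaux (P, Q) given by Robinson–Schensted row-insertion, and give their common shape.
P = [1, 4] / [2, 7] / [3] / [5] / [6];  Q = [1, 2] / [3, 5] / [4] / [6] / [7];  common shape = (2, 2, 1, 1, 1)

Row-insert the values π_1, π_2, … into P one at a time, bumping the leftmost entry strictly greater than the inserted value down to the next row. The recording tableau Q records, in position (i, j), the step at which that cell was added to P.
  Insert 6 (step 1): P = [6];  Q = [1]
  Insert 7 (step 2): P = [6, 7];  Q = [1, 2]
  Insert 5 (step 3): P = [5, 7] / [6];  Q = [1, 2] / [3]
  Insert 3 (step 4): P = [3, 7] / [5] / [6];  Q = [1, 2] / [3] / [4]
  Insert 4 (step 5): P = [3, 4] / [5, 7] / [6];  Q = [1, 2] / [3, 5] / [4]
  Insert 2 (step 6): P = [2, 4] / [3, 7] / [5] / [6];  Q = [1, 2] / [3, 5] / [4] / [6]
  Insert 1 (step 7): P = [1, 4] / [2, 7] / [3] / [5] / [6];  Q = [1, 2] / [3, 5] / [4] / [6] / [7]
Final shape: (2, 2, 1, 1, 1).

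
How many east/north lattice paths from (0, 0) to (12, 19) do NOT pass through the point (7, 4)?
Number of paths = 136004205

Total paths from (0, 0) to (12, 19): C(31, 12) = 141120525. Paths through (7, 4): (paths (0, 0) → (7, 4)) × (paths (7, 4) → (12, 19)) = C(11, 7) · C(20, 5) = 330 · 15504 = 5116320. Avoidance count = 141120525 − 5116320 = 136004205.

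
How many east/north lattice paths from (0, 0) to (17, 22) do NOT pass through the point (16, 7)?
Number of paths = 51017195298

Total paths from (0, 0) to (17, 22): C(39, 17) = 51021117810. Paths through (16, 7): (paths (0, 0) → (16, 7)) × (paths (16, 7) → (17, 22)) = C(23, 16) · C(16, 1) = 245157 · 16 = 3922512. Avoidance count = 51021117810 − 3922512 = 51017195298.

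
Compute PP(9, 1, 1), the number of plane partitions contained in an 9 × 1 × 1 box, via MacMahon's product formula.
PP(9, 1, 1) = 10

Evaluate the triple product over i = 1..9, j = 1..1, k = 1..1. The factors are (2/1) · (3/2) · (4/3) · (5/4) · (6/5) · (7/6) · (8/7) · (9/8) · … (9 factors total). The numerators and denominators telescope so the product is an integer; carrying out the multiplication exactly gives PP(9, 1, 1) = 10.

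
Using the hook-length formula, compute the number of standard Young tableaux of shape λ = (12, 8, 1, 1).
# SYT of shape (12, 8, 1, 1) = 7759752

Hook-length formula: f^λ = n! / Π hook(c), product over all cells c of the Young diagram. For λ = (12, 8, 1, 1), n = 22 boxes. Hook lengths by row (left-to-right, top-to-bottom): [15, 12, 11, 10, 9, 8, 7, 6, 4, 3, 2, 1]; [10, 7, 6, 5, 4, 3, 2, 1]; [2]; [1]. Product of hooks = 144850083840000. So f^λ = 22! / 144850083840000 = 1124000727777607680000 / 144850083840000 = 7759752.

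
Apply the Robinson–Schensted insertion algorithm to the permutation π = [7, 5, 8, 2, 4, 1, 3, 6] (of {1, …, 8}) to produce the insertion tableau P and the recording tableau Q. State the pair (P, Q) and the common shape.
P = [1, 3, 6] / [2, 4] / [5, 8] / [7];  Q = [1, 3, 8] / [2, 5] / [4, 7] / [6];  common shape = (3, 2, 2, 1)

Row-insert the values π_1, π_2, … into P one at a time, bumping the leftmost entry strictly greater than the inserted value down to the next row. The recording tableau Q records, in position (i, j), the step at which that cell was added to P.
  Insert 7 (step 1): P = [7];  Q = [1]
  Insert 5 (step 2): P = [5] / [7];  Q = [1] / [2]
  Insert 8 (step 3): P = [5, 8] / [7];  Q = [1, 3] / [2]
  Insert 2 (step 4): P = [2, 8] / [5] / [7];  Q = [1, 3] / [2] / [4]
  Insert 4 (step 5): P = [2, 4] / [5, 8] / [7];  Q = [1, 3] / [2, 5] / [4]
  Insert 1 (step 6): P = [1, 4] / [2, 8] / [5] / [7];  Q = [1, 3] / [2, 5] / [4] / [6]
  Insert 3 (step 7): P = [1, 3] / [2, 4] / [5, 8] / [7];  Q = [1, 3] / [2, 5] / [4, 7] / [6]
  Insert 6 (step 8): P = [1, 3, 6] / [2, 4] / [5, 8] / [7];  Q = [1, 3, 8] / [2, 5] / [4, 7] / [6]
Final shape: (3, 2, 2, 1).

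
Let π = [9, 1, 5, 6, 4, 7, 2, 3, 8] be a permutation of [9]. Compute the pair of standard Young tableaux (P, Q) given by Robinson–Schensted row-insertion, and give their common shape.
P = [1, 2, 3, 7, 8] / [4, 6] / [5] / [9];  Q = [1, 3, 4, 6, 9] / [2, 8] / [5] / [7];  common shape = (5, 2, 1, 1)

Row-insert the values π_1, π_2, … into P one at a time, bumping the leftmost entry strictly greater than the inserted value down to the next row. The recording tableau Q records, in position (i, j), the step at which that cell was added to P.
  Insert 9 (step 1): P = [9];  Q = [1]
  Insert 1 (step 2): P = [1] / [9];  Q = [1] / [2]
  Insert 5 (step 3): P = [1, 5] / [9];  Q = [1, 3] / [2]
  Insert 6 (step 4): P = [1, 5, 6] / [9];  Q = [1, 3, 4] / [2]
  Insert 4 (step 5): P = [1, 4, 6] / [5] / [9];  Q = [1, 3, 4] / [2] / [5]
  Insert 7 (step 6): P = [1, 4, 6, 7] / [5] / [9];  Q = [1, 3, 4, 6] / [2] / [5]
  Insert 2 (step 7): P = [1, 2, 6, 7] / [4] / [5] / [9];  Q = [1, 3, 4, 6] / [2] / [5] / [7]
  Insert 3 (step 8): P = [1, 2, 3, 7] / [4, 6] / [5] / [9];  Q = [1, 3, 4, 6] / [2, 8] / [5] / [7]
  Insert 8 (step 9): P = [1, 2, 3, 7, 8] / [4, 6] / [5] / [9];  Q = [1, 3, 4, 6, 9] / [2, 8] / [5] / [7]
Final shape: (5, 2, 1, 1).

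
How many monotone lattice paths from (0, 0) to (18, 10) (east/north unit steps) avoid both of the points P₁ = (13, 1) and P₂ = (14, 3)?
Number of paths = 12884542

Inclusion–exclusion. Total paths: C(28, 18) = 13123110. Through P₁: C(14, 13)·C(14, 5) = 28028. Through P₂: C(17, 14)·C(11, 4) = 224400. Since P₁ is strictly southwest of P₂, a monotone path through both must visit P₁ then P₂; paths through both = C(14, 13)·C(3, 1)·C(11, 4) = 13860. Avoid both = 13123110 − 28028 − 224400 + 13860 = 12884542.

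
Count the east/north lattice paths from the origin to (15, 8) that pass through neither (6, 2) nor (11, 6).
Number of paths = 217454

Inclusion–exclusion. Total paths: C(23, 15) = 490314. Through P₁: C(8, 6)·C(15, 9) = 140140. Through P₂: C(17, 11)·C(6, 4) = 185640. Since P₁ is strictly southwest of P₂, a monotone path through both must visit P₁ then P₂; paths through both = C(8, 6)·C(9, 5)·C(6, 4) = 52920. Avoid both = 490314 − 140140 − 185640 + 52920 = 217454.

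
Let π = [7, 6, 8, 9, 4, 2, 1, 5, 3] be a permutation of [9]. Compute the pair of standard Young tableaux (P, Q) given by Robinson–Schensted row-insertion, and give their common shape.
P = [1, 3, 9] / [2, 5] / [4, 8] / [6] / [7];  Q = [1, 3, 4] / [2, 8] / [5, 9] / [6] / [7];  common shape = (3, 2, 2, 1, 1)

Row-insert the values π_1, π_2, … into P one at a time, bumping the leftmost entry strictly greater than the inserted value down to the next row. The recording tableau Q records, in position (i, j), the step at which that cell was added to P.
  Insert 7 (step 1): P = [7];  Q = [1]
  Insert 6 (step 2): P = [6] / [7];  Q = [1] / [2]
  Insert 8 (step 3): P = [6, 8] / [7];  Q = [1, 3] / [2]
  Insert 9 (step 4): P = [6, 8, 9] / [7];  Q = [1, 3, 4] / [2]
  Insert 4 (step 5): P = [4, 8, 9] / [6] / [7];  Q = [1, 3, 4] / [2] / [5]
  Insert 2 (step 6): P = [2, 8, 9] / [4] / [6] / [7];  Q = [1, 3, 4] / [2] / [5] / [6]
  Insert 1 (step 7): P = [1, 8, 9] / [2] / [4] / [6] / [7];  Q = [1, 3, 4] / [2] / [5] / [6] / [7]
  Insert 5 (step 8): P = [1, 5, 9] / [2, 8] / [4] / [6] / [7];  Q = [1, 3, 4] / [2, 8] / [5] / [6] / [7]
  Insert 3 (step 9): P = [1, 3, 9] / [2, 5] / [4, 8] / [6] / [7];  Q = [1, 3, 4] / [2, 8] / [5, 9] / [6] / [7]
Final shape: (3, 2, 2, 1, 1).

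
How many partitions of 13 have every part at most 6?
p(13, parts ≤ 6) = 71

Partitions of 13 with all parts ≤ 6: 6+6+1, 6+5+2, 6+5+1+1, 6+4+3, 6+4+2+1, 6+4+1+1+1, 6+3+3+1, 6+3+2+2, 6+3+2+1+1, 6+3+1+1+1+1, 6+2+2+2+1, 6+2+2+1+1+1, 6+2+1+1+1+1+1, 6+1+1+1+1+1+1+1, 5+5+3, 5+5+2+1, 5+5+1+1+1, 5+4+4, 5+4+3+1, 5+4+2+2, 5+4+2+1+1, 5+4+1+1+1+1, 5+3+3+2, 5+3+3+1+1, 5+3+2+2+1, 5+3+2+1+1+1, 5+3+1+1+1+1+1, 5+2+2+2+2, 5+2+2+2+1+1, 5+2+2+1+1+1+1, … (71 total). Count = 71.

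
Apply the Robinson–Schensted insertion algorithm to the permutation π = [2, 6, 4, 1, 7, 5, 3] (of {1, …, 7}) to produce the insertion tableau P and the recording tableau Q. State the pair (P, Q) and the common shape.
P = [1, 3, 5] / [2, 4] / [6, 7];  Q = [1, 2, 5] / [3, 6] / [4, 7];  common shape = (3, 2, 2)

Row-insert the values π_1, π_2, … into P one at a time, bumping the leftmost entry strictly greater than the inserted value down to the next row. The recording tableau Q records, in position (i, j), the step at which that cell was added to P.
  Insert 2 (step 1): P = [2];  Q = [1]
  Insert 6 (step 2): P = [2, 6];  Q = [1, 2]
  Insert 4 (step 3): P = [2, 4] / [6];  Q = [1, 2] / [3]
  Insert 1 (step 4): P = [1, 4] / [2] / [6];  Q = [1, 2] / [3] / [4]
  Insert 7 (step 5): P = [1, 4, 7] / [2] / [6];  Q = [1, 2, 5] / [3] / [4]
  Insert 5 (step 6): P = [1, 4, 5] / [2, 7] / [6];  Q = [1, 2, 5] / [3, 6] / [4]
  Insert 3 (step 7): P = [1, 3, 5] / [2, 4] / [6, 7];  Q = [1, 2, 5] / [3, 6] / [4, 7]
Final shape: (3, 2, 2).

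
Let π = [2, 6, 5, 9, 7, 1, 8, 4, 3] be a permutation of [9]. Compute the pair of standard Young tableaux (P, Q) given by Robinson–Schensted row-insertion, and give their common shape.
P = [1, 3, 7, 8] / [2, 4] / [5, 9] / [6];  Q = [1, 2, 4, 7] / [3, 5] / [6, 8] / [9];  common shape = (4, 2, 2, 1)

Row-insert the values π_1, π_2, … into P one at a time, bumping the leftmost entry strictly greater than the inserted value down to the next row. The recording tableau Q records, in position (i, j), the step at which that cell was added to P.
  Insert 2 (step 1): P = [2];  Q = [1]
  Insert 6 (step 2): P = [2, 6];  Q = [1, 2]
  Insert 5 (step 3): P = [2, 5] / [6];  Q = [1, 2] / [3]
  Insert 9 (step 4): P = [2, 5, 9] / [6];  Q = [1, 2, 4] / [3]
  Insert 7 (step 5): P = [2, 5, 7] / [6, 9];  Q = [1, 2, 4] / [3, 5]
  Insert 1 (step 6): P = [1, 5, 7] / [2, 9] / [6];  Q = [1, 2, 4] / [3, 5] / [6]
  Insert 8 (step 7): P = [1, 5, 7, 8] / [2, 9] / [6];  Q = [1, 2, 4, 7] / [3, 5] / [6]
  Insert 4 (step 8): P = [1, 4, 7, 8] / [2, 5] / [6, 9];  Q = [1, 2, 4, 7] / [3, 5] / [6, 8]
  Insert 3 (step 9): P = [1, 3, 7, 8] / [2, 4] / [5, 9] / [6];  Q = [1, 2, 4, 7] / [3, 5] / [6, 8] / [9]
Final shape: (4, 2, 2, 1).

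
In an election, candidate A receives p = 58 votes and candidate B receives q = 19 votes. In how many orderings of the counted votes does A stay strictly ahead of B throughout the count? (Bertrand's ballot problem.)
Strict-lead orderings = 257172019222240200

Total orderings of the 77 votes with 58 for A: C(77, 58) = 507749884105448600. By the Bertrand ballot formula (Cycle Lemma / reflection principle), the number of orderings in which A is strictly ahead of B throughout is (p − q)/(p + q) · C(p + q, p) = (58 − 19)/(58 + 19) · 507749884105448600 = 257172019222240200.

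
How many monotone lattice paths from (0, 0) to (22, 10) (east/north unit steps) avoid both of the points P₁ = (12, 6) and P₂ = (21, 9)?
Number of paths = 25483536

Inclusion–exclusion. Total paths: C(32, 22) = 64512240. Through P₁: C(18, 12)·C(14, 10) = 18582564. Through P₂: C(30, 21)·C(2, 1) = 28614300. Since P₁ is strictly southwest of P₂, a monotone path through both must visit P₁ then P₂; paths through both = C(18, 12)·C(12, 9)·C(2, 1) = 8168160. Avoid both = 64512240 − 18582564 − 28614300 + 8168160 = 25483536.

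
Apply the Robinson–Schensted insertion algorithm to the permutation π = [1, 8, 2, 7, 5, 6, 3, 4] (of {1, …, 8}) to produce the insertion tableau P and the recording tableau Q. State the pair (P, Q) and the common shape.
P = [1, 2, 3, 4] / [5, 6] / [7] / [8];  Q = [1, 2, 4, 6] / [3, 8] / [5] / [7];  common shape = (4, 2, 1, 1)

Row-insert the values π_1, π_2, … into P one at a time, bumping the leftmost entry strictly greater than the inserted value down to the next row. The recording tableau Q records, in position (i, j), the step at which that cell was added to P.
  Insert 1 (step 1): P = [1];  Q = [1]
  Insert 8 (step 2): P = [1, 8];  Q = [1, 2]
  Insert 2 (step 3): P = [1, 2] / [8];  Q = [1, 2] / [3]
  Insert 7 (step 4): P = [1, 2, 7] / [8];  Q = [1, 2, 4] / [3]
  Insert 5 (step 5): P = [1, 2, 5] / [7] / [8];  Q = [1, 2, 4] / [3] / [5]
  Insert 6 (step 6): P = [1, 2, 5, 6] / [7] / [8];  Q = [1, 2, 4, 6] / [3] / [5]
  Insert 3 (step 7): P = [1, 2, 3, 6] / [5] / [7] / [8];  Q = [1, 2, 4, 6] / [3] / [5] / [7]
  Insert 4 (step 8): P = [1, 2, 3, 4] / [5, 6] / [7] / [8];  Q = [1, 2, 4, 6] / [3, 8] / [5] / [7]
Final shape: (4, 2, 1, 1).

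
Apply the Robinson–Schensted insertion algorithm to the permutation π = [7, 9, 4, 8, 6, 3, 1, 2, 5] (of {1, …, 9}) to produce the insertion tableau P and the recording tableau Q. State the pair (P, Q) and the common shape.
P = [1, 2, 5] / [3, 6] / [4, 8] / [7] / [9];  Q = [1, 2, 9] / [3, 4] / [5, 8] / [6] / [7];  common shape = (3, 2, 2, 1, 1)

Row-insert the values π_1, π_2, … into P one at a time, bumping the leftmost entry strictly greater than the inserted value down to the next row. The recording tableau Q records, in position (i, j), the step at which that cell was added to P.
  Insert 7 (step 1): P = [7];  Q = [1]
  Insert 9 (step 2): P = [7, 9];  Q = [1, 2]
  Insert 4 (step 3): P = [4, 9] / [7];  Q = [1, 2] / [3]
  Insert 8 (step 4): P = [4, 8] / [7, 9];  Q = [1, 2] / [3, 4]
  Insert 6 (step 5): P = [4, 6] / [7, 8] / [9];  Q = [1, 2] / [3, 4] / [5]
  Insert 3 (step 6): P = [3, 6] / [4, 8] / [7] / [9];  Q = [1, 2] / [3, 4] / [5] / [6]
  Insert 1 (step 7): P = [1, 6] / [3, 8] / [4] / [7] / [9];  Q = [1, 2] / [3, 4] / [5] / [6] / [7]
  Insert 2 (step 8): P = [1, 2] / [3, 6] / [4, 8] / [7] / [9];  Q = [1, 2] / [3, 4] / [5, 8] / [6] / [7]
  Insert 5 (step 9): P = [1, 2, 5] / [3, 6] / [4, 8] / [7] / [9];  Q = [1, 2, 9] / [3, 4] / [5, 8] / [6] / [7]
Final shape: (3, 2, 2, 1, 1).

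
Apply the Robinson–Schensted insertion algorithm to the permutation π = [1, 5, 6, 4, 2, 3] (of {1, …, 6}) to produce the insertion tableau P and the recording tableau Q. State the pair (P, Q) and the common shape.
P = [1, 2, 3] / [4, 6] / [5];  Q = [1, 2, 3] / [4, 6] / [5];  common shape = (3, 2, 1)

Row-insert the values π_1, π_2, … into P one at a time, bumping the leftmost entry strictly greater than the inserted value down to the next row. The recording tableau Q records, in position (i, j), the step at which that cell was added to P.
  Insert 1 (step 1): P = [1];  Q = [1]
  Insert 5 (step 2): P = [1, 5];  Q = [1, 2]
  Insert 6 (step 3): P = [1, 5, 6];  Q = [1, 2, 3]
  Insert 4 (step 4): P = [1, 4, 6] / [5];  Q = [1, 2, 3] / [4]
  Insert 2 (step 5): P = [1, 2, 6] / [4] / [5];  Q = [1, 2, 3] / [4] / [5]
  Insert 3 (step 6): P = [1, 2, 3] / [4, 6] / [5];  Q = [1, 2, 3] / [4, 6] / [5]
Final shape: (3, 2, 1).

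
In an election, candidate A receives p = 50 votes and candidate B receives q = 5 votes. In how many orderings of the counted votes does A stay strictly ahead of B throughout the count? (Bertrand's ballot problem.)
Strict-lead orderings = 2846259

Total orderings of the 55 votes with 50 for A: C(55, 50) = 3478761. By the Bertrand ballot formula (Cycle Lemma / reflection principle), the number of orderings in which A is strictly ahead of B throughout is (p − q)/(p + q) · C(p + q, p) = (50 − 5)/(50 + 5) · 3478761 = 2846259.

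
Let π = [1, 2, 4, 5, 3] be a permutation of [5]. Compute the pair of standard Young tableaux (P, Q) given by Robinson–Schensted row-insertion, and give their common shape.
P = [1, 2, 3, 5] / [4];  Q = [1, 2, 3, 4] / [5];  common shape = (4, 1)

Row-insert the values π_1, π_2, … into P one at a time, bumping the leftmost entry strictly greater than the inserted value down to the next row. The recording tableau Q records, in position (i, j), the step at which that cell was added to P.
  Insert 1 (step 1): P = [1];  Q = [1]
  Insert 2 (step 2): P = [1, 2];  Q = [1, 2]
  Insert 4 (step 3): P = [1, 2, 4];  Q = [1, 2, 3]
  Insert 5 (step 4): P = [1, 2, 4, 5];  Q = [1, 2, 3, 4]
  Insert 3 (step 5): P = [1, 2, 3, 5] / [4];  Q = [1, 2, 3, 4] / [5]
Final shape: (4, 1).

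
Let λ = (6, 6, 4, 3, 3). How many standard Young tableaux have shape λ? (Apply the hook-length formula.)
# SYT of shape (6, 6, 4, 3, 3) = 746876130

Hook-length formula: f^λ = n! / Π hook(c), product over all cells c of the Young diagram. For λ = (6, 6, 4, 3, 3), n = 22 boxes. Hook lengths by row (left-to-right, top-to-bottom): [10, 9, 8, 5, 3, 2]; [9, 8, 7, 4, 2, 1]; [6, 5, 4, 1]; [4, 3, 2]; [3, 2, 1]. Product of hooks = 1504935936000. So f^λ = 22! / 1504935936000 = 1124000727777607680000 / 1504935936000 = 746876130.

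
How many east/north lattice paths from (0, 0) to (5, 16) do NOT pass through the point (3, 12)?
Number of paths = 13524

Total paths from (0, 0) to (5, 16): C(21, 5) = 20349. Paths through (3, 12): (paths (0, 0) → (3, 12)) × (paths (3, 12) → (5, 16)) = C(15, 3) · C(6, 2) = 455 · 15 = 6825. Avoidance count = 20349 − 6825 = 13524.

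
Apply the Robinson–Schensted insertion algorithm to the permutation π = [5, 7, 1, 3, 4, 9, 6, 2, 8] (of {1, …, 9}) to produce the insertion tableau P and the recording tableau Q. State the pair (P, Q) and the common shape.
P = [1, 2, 4, 6, 8] / [3, 7, 9] / [5];  Q = [1, 2, 5, 6, 9] / [3, 4, 7] / [8];  common shape = (5, 3, 1)

Row-insert the values π_1, π_2, … into P one at a time, bumping the leftmost entry strictly greater than the inserted value down to the next row. The recording tableau Q records, in position (i, j), the step at which that cell was added to P.
  Insert 5 (step 1): P = [5];  Q = [1]
  Insert 7 (step 2): P = [5, 7];  Q = [1, 2]
  Insert 1 (step 3): P = [1, 7] / [5];  Q = [1, 2] / [3]
  Insert 3 (step 4): P = [1, 3] / [5, 7];  Q = [1, 2] / [3, 4]
  Insert 4 (step 5): P = [1, 3, 4] / [5, 7];  Q = [1, 2, 5] / [3, 4]
  Insert 9 (step 6): P = [1, 3, 4, 9] / [5, 7];  Q = [1, 2, 5, 6] / [3, 4]
  Insert 6 (step 7): P = [1, 3, 4, 6] / [5, 7, 9];  Q = [1, 2, 5, 6] / [3, 4, 7]
  Insert 2 (step 8): P = [1, 2, 4, 6] / [3, 7, 9] / [5];  Q = [1, 2, 5, 6] / [3, 4, 7] / [8]
  Insert 8 (step 9): P = [1, 2, 4, 6, 8] / [3, 7, 9] / [5];  Q = [1, 2, 5, 6, 9] / [3, 4, 7] / [8]
Final shape: (5, 3, 1).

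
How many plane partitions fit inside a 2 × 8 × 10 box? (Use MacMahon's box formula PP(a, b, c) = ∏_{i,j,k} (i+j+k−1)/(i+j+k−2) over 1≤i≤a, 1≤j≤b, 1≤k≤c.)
PP(2, 8, 10) = 367479684

Evaluate the triple product over i = 1..2, j = 1..8, k = 1..10. The factors are (2/1) · (3/2) · (4/3) · (5/4) · (6/5) · (7/6) · (8/7) · (9/8) · … (160 factors total). The numerators and denominators telescope so the product is an integer; carrying out the multiplication exactly gives PP(2, 8, 10) = 367479684.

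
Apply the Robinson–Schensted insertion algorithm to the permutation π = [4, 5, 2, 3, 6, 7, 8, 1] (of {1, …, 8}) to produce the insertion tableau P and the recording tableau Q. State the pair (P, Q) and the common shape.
P = [1, 3, 6, 7, 8] / [2, 5] / [4];  Q = [1, 2, 5, 6, 7] / [3, 4] / [8];  common shape = (5, 2, 1)

Row-insert the values π_1, π_2, … into P one at a time, bumping the leftmost entry strictly greater than the inserted value down to the next row. The recording tableau Q records, in position (i, j), the step at which that cell was added to P.
  Insert 4 (step 1): P = [4];  Q = [1]
  Insert 5 (step 2): P = [4, 5];  Q = [1, 2]
  Insert 2 (step 3): P = [2, 5] / [4];  Q = [1, 2] / [3]
  Insert 3 (step 4): P = [2, 3] / [4, 5];  Q = [1, 2] / [3, 4]
  Insert 6 (step 5): P = [2, 3, 6] / [4, 5];  Q = [1, 2, 5] / [3, 4]
  Insert 7 (step 6): P = [2, 3, 6, 7] / [4, 5];  Q = [1, 2, 5, 6] / [3, 4]
  Insert 8 (step 7): P = [2, 3, 6, 7, 8] / [4, 5];  Q = [1, 2, 5, 6, 7] / [3, 4]
  Insert 1 (step 8): P = [1, 3, 6, 7, 8] / [2, 5] / [4];  Q = [1, 2, 5, 6, 7] / [3, 4] / [8]
Final shape: (5, 2, 1).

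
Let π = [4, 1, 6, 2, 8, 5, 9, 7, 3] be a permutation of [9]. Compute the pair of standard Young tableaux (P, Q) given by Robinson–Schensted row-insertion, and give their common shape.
P = [1, 2, 3, 7] / [4, 5, 8, 9] / [6];  Q = [1, 3, 5, 7] / [2, 4, 6, 8] / [9];  common shape = (4, 4, 1)

Row-insert the values π_1, π_2, … into P one at a time, bumping the leftmost entry strictly greater than the inserted value down to the next row. The recording tableau Q records, in position (i, j), the step at which that cell was added to P.
  Insert 4 (step 1): P = [4];  Q = [1]
  Insert 1 (step 2): P = [1] / [4];  Q = [1] / [2]
  Insert 6 (step 3): P = [1, 6] / [4];  Q = [1, 3] / [2]
  Insert 2 (step 4): P = [1, 2] / [4, 6];  Q = [1, 3] / [2, 4]
  Insert 8 (step 5): P = [1, 2, 8] / [4, 6];  Q = [1, 3, 5] / [2, 4]
  Insert 5 (step 6): P = [1, 2, 5] / [4, 6, 8];  Q = [1, 3, 5] / [2, 4, 6]
  Insert 9 (step 7): P = [1, 2, 5, 9] / [4, 6, 8];  Q = [1, 3, 5, 7] / [2, 4, 6]
  Insert 7 (step 8): P = [1, 2, 5, 7] / [4, 6, 8, 9];  Q = [1, 3, 5, 7] / [2, 4, 6, 8]
  Insert 3 (step 9): P = [1, 2, 3, 7] / [4, 5, 8, 9] / [6];  Q = [1, 3, 5, 7] / [2, 4, 6, 8] / [9]
Final shape: (4, 4, 1).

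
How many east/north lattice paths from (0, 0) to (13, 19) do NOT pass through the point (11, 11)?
Number of paths = 315629160

Total paths from (0, 0) to (13, 19): C(32, 13) = 347373600. Paths through (11, 11): (paths (0, 0) → (11, 11)) × (paths (11, 11) → (13, 19)) = C(22, 11) · C(10, 2) = 705432 · 45 = 31744440. Avoidance count = 347373600 − 31744440 = 315629160.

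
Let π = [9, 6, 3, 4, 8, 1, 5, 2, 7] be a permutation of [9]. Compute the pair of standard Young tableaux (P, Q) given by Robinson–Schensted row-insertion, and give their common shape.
P = [1, 2, 5, 7] / [3, 4] / [6, 8] / [9];  Q = [1, 4, 5, 9] / [2, 7] / [3, 8] / [6];  common shape = (4, 2, 2, 1)

Row-insert the values π_1, π_2, … into P one at a time, bumping the leftmost entry strictly greater than the inserted value down to the next row. The recording tableau Q records, in position (i, j), the step at which that cell was added to P.
  Insert 9 (step 1): P = [9];  Q = [1]
  Insert 6 (step 2): P = [6] / [9];  Q = [1] / [2]
  Insert 3 (step 3): P = [3] / [6] / [9];  Q = [1] / [2] / [3]
  Insert 4 (step 4): P = [3, 4] / [6] / [9];  Q = [1, 4] / [2] / [3]
  Insert 8 (step 5): P = [3, 4, 8] / [6] / [9];  Q = [1, 4, 5] / [2] / [3]
  Insert 1 (step 6): P = [1, 4, 8] / [3] / [6] / [9];  Q = [1, 4, 5] / [2] / [3] / [6]
  Insert 5 (step 7): P = [1, 4, 5] / [3, 8] / [6] / [9];  Q = [1, 4, 5] / [2, 7] / [3] / [6]
  Insert 2 (step 8): P = [1, 2, 5] / [3, 4] / [6, 8] / [9];  Q = [1, 4, 5] / [2, 7] / [3, 8] / [6]
  Insert 7 (step 9): P = [1, 2, 5, 7] / [3, 4] / [6, 8] / [9];  Q = [1, 4, 5, 9] / [2, 7] / [3, 8] / [6]
Final shape: (4, 2, 2, 1).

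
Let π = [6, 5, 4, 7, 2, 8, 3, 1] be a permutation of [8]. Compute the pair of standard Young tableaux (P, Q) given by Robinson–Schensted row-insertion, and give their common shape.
P = [1, 3, 8] / [2, 7] / [4] / [5] / [6];  Q = [1, 4, 6] / [2, 7] / [3] / [5] / [8];  common shape = (3, 2, 1, 1, 1)

Row-insert the values π_1, π_2, … into P one at a time, bumping the leftmost entry strictly greater than the inserted value down to the next row. The recording tableau Q records, in position (i, j), the step at which that cell was added to P.
  Insert 6 (step 1): P = [6];  Q = [1]
  Insert 5 (step 2): P = [5] / [6];  Q = [1] / [2]
  Insert 4 (step 3): P = [4] / [5] / [6];  Q = [1] / [2] / [3]
  Insert 7 (step 4): P = [4, 7] / [5] / [6];  Q = [1, 4] / [2] / [3]
  Insert 2 (step 5): P = [2, 7] / [4] / [5] / [6];  Q = [1, 4] / [2] / [3] / [5]
  Insert 8 (step 6): P = [2, 7, 8] / [4] / [5] / [6];  Q = [1, 4, 6] / [2] / [3] / [5]
  Insert 3 (step 7): P = [2, 3, 8] / [4, 7] / [5] / [6];  Q = [1, 4, 6] / [2, 7] / [3] / [5]
  Insert 1 (step 8): P = [1, 3, 8] / [2, 7] / [4] / [5] / [6];  Q = [1, 4, 6] / [2, 7] / [3] / [5] / [8]
Final shape: (3, 2, 1, 1, 1).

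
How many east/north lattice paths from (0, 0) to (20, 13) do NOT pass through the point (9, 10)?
Number of paths = 539540848

Total paths from (0, 0) to (20, 13): C(33, 20) = 573166440. Paths through (9, 10): (paths (0, 0) → (9, 10)) × (paths (9, 10) → (20, 13)) = C(19, 9) · C(14, 11) = 92378 · 364 = 33625592. Avoidance count = 573166440 − 33625592 = 539540848.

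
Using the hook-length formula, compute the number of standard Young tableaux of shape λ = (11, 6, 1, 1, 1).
# SYT of shape (11, 6, 1, 1, 1) = 3762304

Hook-length formula: f^λ = n! / Π hook(c), product over all cells c of the Young diagram. For λ = (11, 6, 1, 1, 1), n = 20 boxes. Hook lengths by row (left-to-right, top-to-bottom): [15, 11, 10, 9, 8, 7, 5, 4, 3, 2, 1]; [9, 5, 4, 3, 2, 1]; [3]; [2]; [1]. Product of hooks = 646652160000. So f^λ = 20! / 646652160000 = 2432902008176640000 / 646652160000 = 3762304.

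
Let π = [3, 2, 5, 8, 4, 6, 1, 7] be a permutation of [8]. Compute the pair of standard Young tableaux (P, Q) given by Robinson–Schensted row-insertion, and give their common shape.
P = [1, 4, 6, 7] / [2, 5, 8] / [3];  Q = [1, 3, 4, 8] / [2, 5, 6] / [7];  common shape = (4, 3, 1)

Row-insert the values π_1, π_2, … into P one at a time, bumping the leftmost entry strictly greater than the inserted value down to the next row. The recording tableau Q records, in position (i, j), the step at which that cell was added to P.
  Insert 3 (step 1): P = [3];  Q = [1]
  Insert 2 (step 2): P = [2] / [3];  Q = [1] / [2]
  Insert 5 (step 3): P = [2, 5] / [3];  Q = [1, 3] / [2]
  Insert 8 (step 4): P = [2, 5, 8] / [3];  Q = [1, 3, 4] / [2]
  Insert 4 (step 5): P = [2, 4, 8] / [3, 5];  Q = [1, 3, 4] / [2, 5]
  Insert 6 (step 6): P = [2, 4, 6] / [3, 5, 8];  Q = [1, 3, 4] / [2, 5, 6]
  Insert 1 (step 7): P = [1, 4, 6] / [2, 5, 8] / [3];  Q = [1, 3, 4] / [2, 5, 6] / [7]
  Insert 7 (step 8): P = [1, 4, 6, 7] / [2, 5, 8] / [3];  Q = [1, 3, 4, 8] / [2, 5, 6] / [7]
Final shape: (4, 3, 1).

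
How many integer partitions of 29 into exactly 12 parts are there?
p(29, 12 parts) = 285

Partitions of n into exactly k parts are in bijection with partitions of n − k into at most k parts (subtract 1 from each part). So p(29, exactly 12) = p(17, parts ≤ 12). Computing via the recurrence p(m, j) = p(m, j−1) + p(m−j, j) gives 285.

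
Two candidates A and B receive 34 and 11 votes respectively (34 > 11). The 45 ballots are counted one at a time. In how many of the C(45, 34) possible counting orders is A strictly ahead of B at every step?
Strict-lead orderings = 5188082354

Total orderings of the 45 votes with 34 for A: C(45, 34) = 10150595910. By the Bertrand ballot formula (Cycle Lemma / reflection principle), the number of orderings in which A is strictly ahead of B throughout is (p − q)/(p + q) · C(p + q, p) = (34 − 11)/(34 + 11) · 10150595910 = 5188082354.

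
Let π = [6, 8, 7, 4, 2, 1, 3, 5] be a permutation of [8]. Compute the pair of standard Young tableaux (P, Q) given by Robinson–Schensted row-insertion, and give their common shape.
P = [1, 3, 5] / [2, 7] / [4] / [6] / [8];  Q = [1, 2, 8] / [3, 7] / [4] / [5] / [6];  common shape = (3, 2, 1, 1, 1)

Row-insert the values π_1, π_2, … into P one at a time, bumping the leftmost entry strictly greater than the inserted value down to the next row. The recording tableau Q records, in position (i, j), the step at which that cell was added to P.
  Insert 6 (step 1): P = [6];  Q = [1]
  Insert 8 (step 2): P = [6, 8];  Q = [1, 2]
  Insert 7 (step 3): P = [6, 7] / [8];  Q = [1, 2] / [3]
  Insert 4 (step 4): P = [4, 7] / [6] / [8];  Q = [1, 2] / [3] / [4]
  Insert 2 (step 5): P = [2, 7] / [4] / [6] / [8];  Q = [1, 2] / [3] / [4] / [5]
  Insert 1 (step 6): P = [1, 7] / [2] / [4] / [6] / [8];  Q = [1, 2] / [3] / [4] / [5] / [6]
  Insert 3 (step 7): P = [1, 3] / [2, 7] / [4] / [6] / [8];  Q = [1, 2] / [3, 7] / [4] / [5] / [6]
  Insert 5 (step 8): P = [1, 3, 5] / [2, 7] / [4] / [6] / [8];  Q = [1, 2, 8] / [3, 7] / [4] / [5] / [6]
Final shape: (3, 2, 1, 1, 1).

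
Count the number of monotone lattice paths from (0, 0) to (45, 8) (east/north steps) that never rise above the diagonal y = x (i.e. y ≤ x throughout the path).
Number of paths = 732179630

By the reflection principle (André's argument), the number of monotone paths to (45, 8) with n ≤ m that never go above y = x is C(53, 45) − C(53, 46) = 886322710 − 154143080 = 732179630.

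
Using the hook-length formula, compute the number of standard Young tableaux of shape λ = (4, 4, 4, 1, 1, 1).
# SYT of shape (4, 4, 4, 1, 1, 1) = 50050

Hook-length formula: f^λ = n! / Π hook(c), product over all cells c of the Young diagram. For λ = (4, 4, 4, 1, 1, 1), n = 15 boxes. Hook lengths by row (left-to-right, top-to-bottom): [9, 5, 4, 3]; [8, 4, 3, 2]; [7, 3, 2, 1]; [3]; [2]; [1]. Product of hooks = 26127360. So f^λ = 15! / 26127360 = 1307674368000 / 26127360 = 50050.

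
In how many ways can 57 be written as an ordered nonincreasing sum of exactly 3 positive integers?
p(57, 3 parts) = 271

Partitions of n into exactly k parts are in bijection with partitions of n − k into at most k parts (subtract 1 from each part). So p(57, exactly 3) = p(54, parts ≤ 3). Computing via the recurrence p(m, j) = p(m, j−1) + p(m−j, j) gives 271.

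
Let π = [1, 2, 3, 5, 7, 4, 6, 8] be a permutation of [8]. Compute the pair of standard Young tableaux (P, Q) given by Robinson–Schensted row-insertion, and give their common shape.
P = [1, 2, 3, 4, 6, 8] / [5, 7];  Q = [1, 2, 3, 4, 5, 8] / [6, 7];  common shape = (6, 2)

Row-insert the values π_1, π_2, … into P one at a time, bumping the leftmost entry strictly greater than the inserted value down to the next row. The recording tableau Q records, in position (i, j), the step at which that cell was added to P.
  Insert 1 (step 1): P = [1];  Q = [1]
  Insert 2 (step 2): P = [1, 2];  Q = [1, 2]
  Insert 3 (step 3): P = [1, 2, 3];  Q = [1, 2, 3]
  Insert 5 (step 4): P = [1, 2, 3, 5];  Q = [1, 2, 3, 4]
  Insert 7 (step 5): P = [1, 2, 3, 5, 7];  Q = [1, 2, 3, 4, 5]
  Insert 4 (step 6): P = [1, 2, 3, 4, 7] / [5];  Q = [1, 2, 3, 4, 5] / [6]
  Insert 6 (step 7): P = [1, 2, 3, 4, 6] / [5, 7];  Q = [1, 2, 3, 4, 5] / [6, 7]
  Insert 8 (step 8): P = [1, 2, 3, 4, 6, 8] / [5, 7];  Q = [1, 2, 3, 4, 5, 8] / [6, 7]
Final shape: (6, 2).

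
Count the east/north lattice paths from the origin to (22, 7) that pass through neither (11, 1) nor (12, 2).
Number of paths = 1211067

Inclusion–exclusion. Total paths: C(29, 22) = 1560780. Through P₁: C(12, 11)·C(17, 11) = 148512. Through P₂: C(14, 12)·C(15, 10) = 273273. Since P₁ is strictly southwest of P₂, a monotone path through both must visit P₁ then P₂; paths through both = C(12, 11)·C(2, 1)·C(15, 10) = 72072. Avoid both = 1560780 − 148512 − 273273 + 72072 = 1211067.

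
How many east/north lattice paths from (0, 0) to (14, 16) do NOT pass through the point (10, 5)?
Number of paths = 141323580

Total paths from (0, 0) to (14, 16): C(30, 14) = 145422675. Paths through (10, 5): (paths (0, 0) → (10, 5)) × (paths (10, 5) → (14, 16)) = C(15, 10) · C(15, 4) = 3003 · 1365 = 4099095. Avoidance count = 145422675 − 4099095 = 141323580.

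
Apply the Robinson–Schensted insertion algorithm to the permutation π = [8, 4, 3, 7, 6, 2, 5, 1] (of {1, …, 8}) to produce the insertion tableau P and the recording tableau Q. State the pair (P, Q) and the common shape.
P = [1, 5] / [2, 6] / [3, 7] / [4] / [8];  Q = [1, 4] / [2, 5] / [3, 7] / [6] / [8];  common shape = (2, 2, 2, 1, 1)

Row-insert the values π_1, π_2, … into P one at a time, bumping the leftmost entry strictly greater than the inserted value down to the next row. The recording tableau Q records, in position (i, j), the step at which that cell was added to P.
  Insert 8 (step 1): P = [8];  Q = [1]
  Insert 4 (step 2): P = [4] / [8];  Q = [1] / [2]
  Insert 3 (step 3): P = [3] / [4] / [8];  Q = [1] / [2] / [3]
  Insert 7 (step 4): P = [3, 7] / [4] / [8];  Q = [1, 4] / [2] / [3]
  Insert 6 (step 5): P = [3, 6] / [4, 7] / [8];  Q = [1, 4] / [2, 5] / [3]
  Insert 2 (step 6): P = [2, 6] / [3, 7] / [4] / [8];  Q = [1, 4] / [2, 5] / [3] / [6]
  Insert 5 (step 7): P = [2, 5] / [3, 6] / [4, 7] / [8];  Q = [1, 4] / [2, 5] / [3, 7] / [6]
  Insert 1 (step 8): P = [1, 5] / [2, 6] / [3, 7] / [4] / [8];  Q = [1, 4] / [2, 5] / [3, 7] / [6] / [8]
Final shape: (2, 2, 2, 1, 1).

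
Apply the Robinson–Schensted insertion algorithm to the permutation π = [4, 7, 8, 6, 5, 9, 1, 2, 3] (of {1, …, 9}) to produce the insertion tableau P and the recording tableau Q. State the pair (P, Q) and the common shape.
P = [1, 2, 3, 9] / [4, 5, 8] / [6] / [7];  Q = [1, 2, 3, 6] / [4, 8, 9] / [5] / [7];  common shape = (4, 3, 1, 1)

Row-insert the values π_1, π_2, … into P one at a time, bumping the leftmost entry strictly greater than the inserted value down to the next row. The recording tableau Q records, in position (i, j), the step at which that cell was added to P.
  Insert 4 (step 1): P = [4];  Q = [1]
  Insert 7 (step 2): P = [4, 7];  Q = [1, 2]
  Insert 8 (step 3): P = [4, 7, 8];  Q = [1, 2, 3]
  Insert 6 (step 4): P = [4, 6, 8] / [7];  Q = [1, 2, 3] / [4]
  Insert 5 (step 5): P = [4, 5, 8] / [6] / [7];  Q = [1, 2, 3] / [4] / [5]
  Insert 9 (step 6): P = [4, 5, 8, 9] / [6] / [7];  Q = [1, 2, 3, 6] / [4] / [5]
  Insert 1 (step 7): P = [1, 5, 8, 9] / [4] / [6] / [7];  Q = [1, 2, 3, 6] / [4] / [5] / [7]
  Insert 2 (step 8): P = [1, 2, 8, 9] / [4, 5] / [6] / [7];  Q = [1, 2, 3, 6] / [4, 8] / [5] / [7]
  Insert 3 (step 9): P = [1, 2, 3, 9] / [4, 5, 8] / [6] / [7];  Q = [1, 2, 3, 6] / [4, 8, 9] / [5] / [7]
Final shape: (4, 3, 1, 1).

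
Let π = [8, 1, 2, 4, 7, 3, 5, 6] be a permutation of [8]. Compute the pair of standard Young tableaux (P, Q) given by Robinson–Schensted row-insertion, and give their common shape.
P = [1, 2, 3, 5, 6] / [4, 7] / [8];  Q = [1, 3, 4, 5, 8] / [2, 7] / [6];  common shape = (5, 2, 1)

Row-insert the values π_1, π_2, … into P one at a time, bumping the leftmost entry strictly greater than the inserted value down to the next row. The recording tableau Q records, in position (i, j), the step at which that cell was added to P.
  Insert 8 (step 1): P = [8];  Q = [1]
  Insert 1 (step 2): P = [1] / [8];  Q = [1] / [2]
  Insert 2 (step 3): P = [1, 2] / [8];  Q = [1, 3] / [2]
  Insert 4 (step 4): P = [1, 2, 4] / [8];  Q = [1, 3, 4] / [2]
  Insert 7 (step 5): P = [1, 2, 4, 7] / [8];  Q = [1, 3, 4, 5] / [2]
  Insert 3 (step 6): P = [1, 2, 3, 7] / [4] / [8];  Q = [1, 3, 4, 5] / [2] / [6]
  Insert 5 (step 7): P = [1, 2, 3, 5] / [4, 7] / [8];  Q = [1, 3, 4, 5] / [2, 7] / [6]
  Insert 6 (step 8): P = [1, 2, 3, 5, 6] / [4, 7] / [8];  Q = [1, 3, 4, 5, 8] / [2, 7] / [6]
Final shape: (5, 2, 1).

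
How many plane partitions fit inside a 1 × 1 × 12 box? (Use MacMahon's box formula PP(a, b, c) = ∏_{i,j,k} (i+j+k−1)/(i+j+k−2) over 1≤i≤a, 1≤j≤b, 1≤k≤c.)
PP(1, 1, 12) = 13

Evaluate the triple product over i = 1..1, j = 1..1, k = 1..12. The factors are (2/1) · (3/2) · (4/3) · (5/4) · (6/5) · (7/6) · (8/7) · (9/8) · … (12 factors total). The numerators and denominators telescope so the product is an integer; carrying out the multiplication exactly gives PP(1, 1, 12) = 13.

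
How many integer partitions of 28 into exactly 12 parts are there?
p(28, 12 parts) = 224

Partitions of n into exactly k parts are in bijection with partitions of n − k into at most k parts (subtract 1 from each part). So p(28, exactly 12) = p(16, parts ≤ 12). Computing via the recurrence p(m, j) = p(m, j−1) + p(m−j, j) gives 224.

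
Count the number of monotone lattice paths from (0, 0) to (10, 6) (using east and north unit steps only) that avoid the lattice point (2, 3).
Number of paths = 6358

Total paths from (0, 0) to (10, 6): C(16, 10) = 8008. Paths through (2, 3): (paths (0, 0) → (2, 3)) × (paths (2, 3) → (10, 6)) = C(5, 2) · C(11, 8) = 10 · 165 = 1650. Avoidance count = 8008 − 1650 = 6358.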